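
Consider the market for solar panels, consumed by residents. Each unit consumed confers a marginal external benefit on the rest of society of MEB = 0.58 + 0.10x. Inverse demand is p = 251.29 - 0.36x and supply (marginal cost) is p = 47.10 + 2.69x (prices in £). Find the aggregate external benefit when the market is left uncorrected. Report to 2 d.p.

£262.93

Market equilibrium (private): 47.10 + 2.69x = 251.29 - 0.36x → x_m = 66.9475.
Total external benefit = ∫₀^{x_m} (0.58 + 0.10x) dx = 0.58×66.9475 + ½×0.10×66.9475² = 262.9279.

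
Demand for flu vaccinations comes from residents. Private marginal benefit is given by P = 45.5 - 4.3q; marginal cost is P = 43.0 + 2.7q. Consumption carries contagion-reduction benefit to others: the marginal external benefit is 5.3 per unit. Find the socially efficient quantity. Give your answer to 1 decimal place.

Social marginal benefit = demand + MEB = 50.8 - 4.3q.
Set SMB = MC: 50.8 - 4.3q = 43.0 + 2.7q → q* = 1.1143.

q* = 1.1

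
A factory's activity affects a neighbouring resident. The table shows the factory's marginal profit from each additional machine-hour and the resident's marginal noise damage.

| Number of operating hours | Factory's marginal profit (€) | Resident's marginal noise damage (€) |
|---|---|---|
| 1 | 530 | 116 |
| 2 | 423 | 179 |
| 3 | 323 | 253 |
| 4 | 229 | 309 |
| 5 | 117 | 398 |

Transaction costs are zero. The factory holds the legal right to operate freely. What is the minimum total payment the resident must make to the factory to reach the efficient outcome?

€346

Left alone the factory would choose level 5 (marginal profit stays positive).
Efficient level: k* = 3 (marginal profit ≥ marginal noise damage through 3).
The resident must at least cover the factory's forgone profit from cutting 5→3: 229 + 117 = 346.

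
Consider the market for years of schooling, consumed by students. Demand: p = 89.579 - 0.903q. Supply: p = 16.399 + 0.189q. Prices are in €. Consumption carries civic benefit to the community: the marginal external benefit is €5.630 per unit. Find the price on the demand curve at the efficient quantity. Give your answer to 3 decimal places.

Social marginal benefit = demand + MEB = 95.209 - 0.903q.
Set SMB = MC: 95.209 - 0.903q = 16.399 + 0.189q → q* = 72.1703.
Consumer price on the demand curve at q*: 89.579 − 0.903×72.1703 = 24.4092.

P = €24.409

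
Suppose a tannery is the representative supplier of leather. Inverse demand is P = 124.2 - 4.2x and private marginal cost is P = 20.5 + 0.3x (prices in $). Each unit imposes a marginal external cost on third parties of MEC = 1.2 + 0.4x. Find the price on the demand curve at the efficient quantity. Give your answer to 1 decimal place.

Social marginal cost = private MC + MEC = 21.7 + 0.7x.
Set SMC = demand: 21.7 + 0.7x = 124.2 - 4.2x → x* = 20.9184.
Consumer price on the demand curve at x*: 124.2 − 4.2×20.9184 = 36.3427.

P = $36.3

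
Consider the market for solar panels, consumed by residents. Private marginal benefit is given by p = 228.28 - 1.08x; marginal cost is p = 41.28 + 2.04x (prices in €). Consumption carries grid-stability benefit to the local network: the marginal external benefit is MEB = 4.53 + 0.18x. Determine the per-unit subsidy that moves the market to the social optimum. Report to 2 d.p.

subsidy = €16.26 per unit

Social marginal benefit = demand + MEB = 232.81 - 0.90x.
Set SMB = MC: 232.81 - 0.90x = 41.28 + 2.04x → x* = 65.1463.
The Pigouvian subsidy equals MEB at x*: 4.53 + 0.18×65.1463 = 16.2563.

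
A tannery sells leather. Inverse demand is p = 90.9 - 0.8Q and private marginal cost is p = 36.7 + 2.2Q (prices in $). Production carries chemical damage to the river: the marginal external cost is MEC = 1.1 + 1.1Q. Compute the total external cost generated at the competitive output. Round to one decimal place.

$199.4

Market equilibrium (private): 36.7 + 2.2Q = 90.9 - 0.8Q → Q_m = 18.0667.
Total external cost = ∫₀^{Q_m} (1.1 + 1.1Q) dQ = 1.1×18.0667 + ½×1.1×18.0667² = 199.3965.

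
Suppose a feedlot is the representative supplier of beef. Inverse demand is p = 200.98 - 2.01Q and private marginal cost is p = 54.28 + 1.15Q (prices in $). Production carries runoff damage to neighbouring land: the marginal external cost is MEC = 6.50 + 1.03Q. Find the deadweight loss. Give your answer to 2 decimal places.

Market equilibrium (private): 54.28 + 1.15Q = 200.98 - 2.01Q → Q_m = 46.4241.
Social marginal cost = private MC + MEC = 60.78 + 2.18Q.
Set SMC = demand: 60.78 + 2.18Q = 200.98 - 2.01Q → Q* = 33.4606.
The loss is the area between SMC and demand from Q* to Q_m; with linear curves that's a triangle of height MEC(Q_m).
DWL = ½ × 12.9635 × 54.3168 = 352.0679.

DWL = $352.07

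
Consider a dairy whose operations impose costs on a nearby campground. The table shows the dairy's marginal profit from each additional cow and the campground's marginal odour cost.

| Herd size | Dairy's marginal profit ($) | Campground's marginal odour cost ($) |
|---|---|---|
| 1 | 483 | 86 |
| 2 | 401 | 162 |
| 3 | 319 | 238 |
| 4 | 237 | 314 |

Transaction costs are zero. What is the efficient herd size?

Bargaining reaches the level where marginal profit last exceeds marginal odour cost.
That holds through level 3 (319 ≥ 238) but not at 4 (237 < 314).

3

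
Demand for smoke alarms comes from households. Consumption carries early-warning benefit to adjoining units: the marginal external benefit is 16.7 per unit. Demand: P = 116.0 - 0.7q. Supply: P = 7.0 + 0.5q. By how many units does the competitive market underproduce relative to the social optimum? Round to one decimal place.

13.9 units

Market equilibrium (private): 7.0 + 0.5q = 116.0 - 0.7q → q_m = 90.8333.
Social marginal benefit = demand + MEB = 132.7 - 0.7q.
Set SMB = MC: 132.7 - 0.7q = 7.0 + 0.5q → q* = 104.7500.
Gap = |90.8333 − 104.7500| = 13.9167.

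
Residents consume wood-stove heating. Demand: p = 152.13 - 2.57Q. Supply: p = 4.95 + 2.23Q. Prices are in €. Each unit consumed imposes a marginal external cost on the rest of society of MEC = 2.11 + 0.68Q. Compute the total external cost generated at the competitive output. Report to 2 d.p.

Market equilibrium (private): 4.95 + 2.23Q = 152.13 - 2.57Q → Q_m = 30.6625.
Total external cost = ∫₀^{Q_m} (2.11 + 0.68Q) dQ = 2.11×30.6625 + ½×0.68×30.6625² = 384.3621.

€384.36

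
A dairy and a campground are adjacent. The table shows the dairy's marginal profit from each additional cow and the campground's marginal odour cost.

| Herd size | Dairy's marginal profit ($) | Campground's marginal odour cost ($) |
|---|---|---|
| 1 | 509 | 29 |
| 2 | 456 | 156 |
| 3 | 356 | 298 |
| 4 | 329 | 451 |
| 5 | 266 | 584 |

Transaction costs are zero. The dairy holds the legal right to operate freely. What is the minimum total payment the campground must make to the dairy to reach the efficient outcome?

$595

Left alone the dairy would choose level 5 (marginal profit stays positive).
Efficient level: k* = 3 (marginal profit ≥ marginal odour cost through 3).
The campground must at least cover the dairy's forgone profit from cutting 5→3: 329 + 266 = 595.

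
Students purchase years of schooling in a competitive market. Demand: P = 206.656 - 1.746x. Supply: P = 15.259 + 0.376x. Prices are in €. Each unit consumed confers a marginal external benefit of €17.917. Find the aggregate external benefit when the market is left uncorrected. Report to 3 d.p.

Market equilibrium (private): 15.259 + 0.376x = 206.656 - 1.746x → x_m = 90.1965.
Total external benefit = MEB × x_m = 17.917 × 90.1965 = 1616.0507.

€1616.051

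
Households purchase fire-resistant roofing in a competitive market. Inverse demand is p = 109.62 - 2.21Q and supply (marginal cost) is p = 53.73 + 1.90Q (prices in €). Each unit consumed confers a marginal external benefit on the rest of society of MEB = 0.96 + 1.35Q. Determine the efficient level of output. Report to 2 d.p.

Social marginal benefit = demand + MEB = 110.58 - 0.86Q.
Set SMB = MC: 110.58 - 0.86Q = 53.73 + 1.90Q → Q* = 20.5978.

Q* = 20.60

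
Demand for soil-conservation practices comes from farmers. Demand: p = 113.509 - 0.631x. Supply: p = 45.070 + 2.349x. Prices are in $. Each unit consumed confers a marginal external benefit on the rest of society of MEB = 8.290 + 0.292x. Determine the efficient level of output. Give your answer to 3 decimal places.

x* = 28.545

Social marginal benefit = demand + MEB = 121.799 - 0.339x.
Set SMB = MC: 121.799 - 0.339x = 45.070 + 2.349x → x* = 28.5450.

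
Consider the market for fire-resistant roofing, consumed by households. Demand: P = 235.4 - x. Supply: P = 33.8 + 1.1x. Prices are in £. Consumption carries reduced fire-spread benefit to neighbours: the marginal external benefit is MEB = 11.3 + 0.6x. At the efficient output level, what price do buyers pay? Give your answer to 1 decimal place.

P = £93.5

Social marginal benefit = demand + MEB = 246.7 - 0.4x.
Set SMB = MC: 246.7 - 0.4x = 33.8 + 1.1x → x* = 141.9333.
Consumer price on the demand curve at x*: 235.4 − 1.0×141.9333 = 93.4667.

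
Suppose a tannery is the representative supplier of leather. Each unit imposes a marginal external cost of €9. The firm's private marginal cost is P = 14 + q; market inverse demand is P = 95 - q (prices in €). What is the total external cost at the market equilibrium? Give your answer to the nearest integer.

Market equilibrium (private): 14 + q = 95 - q → q_m = 40.5000.
Total external cost = MEC × q_m = 9 × 40.5000 = 364.5000.

€365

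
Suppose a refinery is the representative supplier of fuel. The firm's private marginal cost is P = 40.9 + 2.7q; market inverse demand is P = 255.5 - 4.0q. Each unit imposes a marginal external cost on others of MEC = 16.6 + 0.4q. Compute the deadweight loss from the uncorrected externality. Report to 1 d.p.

DWL = 60.9

Market equilibrium (private): 40.9 + 2.7q = 255.5 - 4.0q → q_m = 32.0299.
Social marginal cost = private MC + MEC = 57.5 + 3.1q.
Set SMC = demand: 57.5 + 3.1q = 255.5 - 4.0q → q* = 27.8873.
The welfare-loss triangle has base |q_m − q*| and height MEC(q_m) (the vertical gap between SMC and demand is zero at q* and MEC at q_m).
DWL = ½ × 4.1426 × 29.4119 = 60.9209.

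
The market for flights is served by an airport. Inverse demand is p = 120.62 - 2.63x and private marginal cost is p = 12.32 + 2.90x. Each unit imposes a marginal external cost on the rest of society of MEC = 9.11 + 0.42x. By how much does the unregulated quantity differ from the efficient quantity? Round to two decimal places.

Market equilibrium (private): 12.32 + 2.90x = 120.62 - 2.63x → x_m = 19.5841.
Social marginal cost = private MC + MEC = 21.43 + 3.32x.
Set SMC = demand: 21.43 + 3.32x = 120.62 - 2.63x → x* = 16.6706.
Gap = |19.5841 − 16.6706| = 2.9135.

2.91 units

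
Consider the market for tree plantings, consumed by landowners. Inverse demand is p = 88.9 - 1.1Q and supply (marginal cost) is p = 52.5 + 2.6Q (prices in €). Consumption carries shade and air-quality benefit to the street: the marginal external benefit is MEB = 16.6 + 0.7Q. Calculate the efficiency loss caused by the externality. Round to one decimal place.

DWL = €91.9

Market equilibrium (private): 52.5 + 2.6Q = 88.9 - 1.1Q → Q_m = 9.8378.
Social marginal benefit = demand + MEB = 105.5 - 0.4Q.
Set SMB = MC: 105.5 - 0.4Q = 52.5 + 2.6Q → Q* = 17.6667.
The welfare-loss triangle has base |Q_m − Q*| and height MEB(Q_m) (the vertical gap between SMB and MC is zero at Q* and MEB at Q_m).
DWL = ½ × 7.8289 × 23.4865 = 91.9367.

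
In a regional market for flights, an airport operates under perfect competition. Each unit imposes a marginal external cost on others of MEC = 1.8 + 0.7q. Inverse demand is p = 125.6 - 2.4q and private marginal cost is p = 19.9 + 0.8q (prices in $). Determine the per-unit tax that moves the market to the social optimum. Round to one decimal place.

Social marginal cost = private MC + MEC = 21.7 + 1.5q.
Set SMC = demand: 21.7 + 1.5q = 125.6 - 2.4q → q* = 26.6410.
The Pigouvian tax equals MEC at q*: 1.8 + 0.7×26.6410 = 20.4487.

tax = $20.4 per unit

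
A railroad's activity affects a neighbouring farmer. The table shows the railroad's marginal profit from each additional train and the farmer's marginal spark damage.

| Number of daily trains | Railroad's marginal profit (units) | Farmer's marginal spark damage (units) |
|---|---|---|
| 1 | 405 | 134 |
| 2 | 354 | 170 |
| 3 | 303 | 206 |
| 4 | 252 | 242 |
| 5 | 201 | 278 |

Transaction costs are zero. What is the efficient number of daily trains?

4

Bargaining reaches the level where marginal profit last exceeds marginal spark damage.
That holds through level 4 (252 ≥ 242) but not at 5 (201 < 278).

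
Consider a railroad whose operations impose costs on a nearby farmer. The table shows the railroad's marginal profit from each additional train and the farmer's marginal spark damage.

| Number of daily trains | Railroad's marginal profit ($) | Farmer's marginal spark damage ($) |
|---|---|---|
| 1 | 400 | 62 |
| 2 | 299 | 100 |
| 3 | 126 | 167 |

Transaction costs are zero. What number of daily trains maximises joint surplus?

2

Bargaining reaches the level where marginal profit last exceeds marginal spark damage.
That holds through level 2 (299 ≥ 100) but not at 3 (126 < 167).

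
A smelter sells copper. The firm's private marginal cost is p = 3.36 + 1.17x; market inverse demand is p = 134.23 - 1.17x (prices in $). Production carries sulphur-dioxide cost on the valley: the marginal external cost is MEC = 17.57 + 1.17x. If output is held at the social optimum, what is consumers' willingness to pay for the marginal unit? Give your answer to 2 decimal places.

P = $96.46

Social marginal cost = private MC + MEC = 20.93 + 2.34x.
Set SMC = demand: 20.93 + 2.34x = 134.23 - 1.17x → x* = 32.2792.
Consumer price on the demand curve at x*: 134.23 − 1.17×32.2792 = 96.4633.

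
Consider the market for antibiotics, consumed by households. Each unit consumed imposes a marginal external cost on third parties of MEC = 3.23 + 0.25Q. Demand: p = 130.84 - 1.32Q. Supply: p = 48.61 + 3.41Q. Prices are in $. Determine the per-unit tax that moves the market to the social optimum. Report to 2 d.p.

Social marginal benefit = demand − MEC = 127.61 - 1.57Q.
Set SMB = MC: 127.61 - 1.57Q = 48.61 + 3.41Q → Q* = 15.8635.
The Pigouvian tax equals MEC at Q*: 3.23 + 0.25×15.8635 = 7.1959.

tax = $7.20 per unit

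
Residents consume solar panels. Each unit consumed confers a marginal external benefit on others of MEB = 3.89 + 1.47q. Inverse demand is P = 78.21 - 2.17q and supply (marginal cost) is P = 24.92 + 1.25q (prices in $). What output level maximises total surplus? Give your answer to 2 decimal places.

Social marginal benefit = demand + MEB = 82.10 - 0.70q.
Set SMB = MC: 82.10 - 0.70q = 24.92 + 1.25q → q* = 29.3231.

q* = 29.32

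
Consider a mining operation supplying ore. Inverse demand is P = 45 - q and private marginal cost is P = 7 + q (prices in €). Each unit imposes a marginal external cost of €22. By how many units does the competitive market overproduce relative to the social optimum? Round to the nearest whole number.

Market equilibrium (private): 7 + q = 45 - q → q_m = 19.0000.
Social marginal cost = private MC + MEC = 29 + q.
Set SMC = demand: 29 + q = 45 - q → q* = 8.0000.
Gap = |19.0000 − 8.0000| = 11.0000.

11 units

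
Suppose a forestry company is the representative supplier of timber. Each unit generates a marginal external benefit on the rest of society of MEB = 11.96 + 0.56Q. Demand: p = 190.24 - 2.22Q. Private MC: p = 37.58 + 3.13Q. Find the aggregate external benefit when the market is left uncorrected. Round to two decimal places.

Market equilibrium (private): 37.58 + 3.13Q = 190.24 - 2.22Q → Q_m = 28.5346.
Total external benefit = ∫₀^{Q_m} (11.96 + 0.56Q) dQ = 11.96×28.5346 + ½×0.56×28.5346² = 569.2564.

569.26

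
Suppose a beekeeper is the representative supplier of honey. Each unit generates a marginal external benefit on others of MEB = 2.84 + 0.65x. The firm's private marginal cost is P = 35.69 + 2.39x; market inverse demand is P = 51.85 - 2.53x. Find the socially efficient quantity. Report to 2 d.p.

Social marginal cost = private MC − MEB = 32.85 + 1.74x.
Set SMC = demand: 32.85 + 1.74x = 51.85 - 2.53x → x* = 4.4496.

x* = 4.45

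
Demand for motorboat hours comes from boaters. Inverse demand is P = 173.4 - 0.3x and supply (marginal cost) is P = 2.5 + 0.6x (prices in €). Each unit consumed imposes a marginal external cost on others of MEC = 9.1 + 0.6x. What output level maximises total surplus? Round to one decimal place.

Social marginal benefit = demand − MEC = 164.3 - 0.9x.
Set SMB = MC: 164.3 - 0.9x = 2.5 + 0.6x → x* = 107.8667.

x* = 107.9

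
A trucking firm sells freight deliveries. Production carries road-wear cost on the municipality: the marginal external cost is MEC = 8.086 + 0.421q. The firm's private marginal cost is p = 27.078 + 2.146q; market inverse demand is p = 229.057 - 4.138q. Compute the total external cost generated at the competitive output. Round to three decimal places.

Market equilibrium (private): 27.078 + 2.146q = 229.057 - 4.138q → q_m = 32.1418.
Total external cost = ∫₀^{q_m} (8.086 + 0.421q) dq = 8.086×32.1418 + ½×0.421×32.1418² = 477.3652.

477.365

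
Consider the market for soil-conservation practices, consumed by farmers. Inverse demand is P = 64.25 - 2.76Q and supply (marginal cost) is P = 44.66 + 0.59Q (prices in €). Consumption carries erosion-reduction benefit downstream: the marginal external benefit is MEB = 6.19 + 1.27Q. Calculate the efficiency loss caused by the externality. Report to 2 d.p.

DWL = €44.57

Market equilibrium (private): 44.66 + 0.59Q = 64.25 - 2.76Q → Q_m = 5.8478.
Social marginal benefit = demand + MEB = 70.44 - 1.49Q.
Set SMB = MC: 70.44 - 1.49Q = 44.66 + 0.59Q → Q* = 12.3942.
Height of the DWL triangle at Q_m is SMB(Q_m) − MC(Q_m) = MEB(Q_m) = 13.6167.
DWL = ½ × 6.5464 × 13.6167 = 44.5702.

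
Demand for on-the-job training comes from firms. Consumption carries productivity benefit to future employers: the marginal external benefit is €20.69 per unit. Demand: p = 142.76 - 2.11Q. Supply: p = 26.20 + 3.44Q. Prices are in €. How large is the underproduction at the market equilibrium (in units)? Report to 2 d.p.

Market equilibrium (private): 26.20 + 3.44Q = 142.76 - 2.11Q → Q_m = 21.0018.
Social marginal benefit = demand + MEB = 163.45 - 2.11Q.
Set SMB = MC: 163.45 - 2.11Q = 26.20 + 3.44Q → Q* = 24.7297.
Gap = |21.0018 − 24.7297| = 3.7279.

3.73 units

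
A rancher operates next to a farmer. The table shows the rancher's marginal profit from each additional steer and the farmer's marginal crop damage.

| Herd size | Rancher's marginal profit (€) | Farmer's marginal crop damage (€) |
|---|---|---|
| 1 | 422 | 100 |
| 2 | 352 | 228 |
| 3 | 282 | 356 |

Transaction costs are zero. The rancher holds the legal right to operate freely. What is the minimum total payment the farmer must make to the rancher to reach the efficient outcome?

€282

Left alone the rancher would choose level 3 (marginal profit stays positive).
Efficient level: k* = 2 (marginal profit ≥ marginal crop damage through 2).
The farmer must at least cover the rancher's forgone profit from cutting 3→2: 282 = 282.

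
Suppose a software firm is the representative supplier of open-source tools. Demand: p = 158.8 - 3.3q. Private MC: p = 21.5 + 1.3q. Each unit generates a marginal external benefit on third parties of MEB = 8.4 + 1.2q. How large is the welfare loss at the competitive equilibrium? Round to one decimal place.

DWL = 287.5

Market equilibrium (private): 21.5 + 1.3q = 158.8 - 3.3q → q_m = 29.8478.
Social marginal cost = private MC − MEB = 13.1 + 0.1q.
Set SMC = demand: 13.1 + 0.1q = 158.8 - 3.3q → q* = 42.8529.
Between q* and q_m the wedge demand − SMC runs linearly from 0 to MEB(q_m), so the loss is a triangle.
DWL = ½ × 13.0051 × 44.2174 = 287.5259.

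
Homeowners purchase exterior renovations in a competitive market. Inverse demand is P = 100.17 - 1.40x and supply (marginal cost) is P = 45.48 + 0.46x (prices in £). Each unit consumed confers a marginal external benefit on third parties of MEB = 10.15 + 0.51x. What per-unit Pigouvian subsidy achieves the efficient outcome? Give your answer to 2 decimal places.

Social marginal benefit = demand + MEB = 110.32 - 0.89x.
Set SMB = MC: 110.32 - 0.89x = 45.48 + 0.46x → x* = 48.0296.
The Pigouvian subsidy equals MEB at x*: 10.15 + 0.51×48.0296 = 34.6451.

subsidy = £34.65 per unit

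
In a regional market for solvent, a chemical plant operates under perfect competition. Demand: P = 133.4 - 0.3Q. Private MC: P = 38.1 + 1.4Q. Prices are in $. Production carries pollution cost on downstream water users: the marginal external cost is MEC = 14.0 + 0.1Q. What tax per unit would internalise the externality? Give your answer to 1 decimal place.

tax = $18.5 per unit

Social marginal cost = private MC + MEC = 52.1 + 1.5Q.
Set SMC = demand: 52.1 + 1.5Q = 133.4 - 0.3Q → Q* = 45.1667.
The Pigouvian tax equals MEC at Q*: 14.0 + 0.1×45.1667 = 18.5167.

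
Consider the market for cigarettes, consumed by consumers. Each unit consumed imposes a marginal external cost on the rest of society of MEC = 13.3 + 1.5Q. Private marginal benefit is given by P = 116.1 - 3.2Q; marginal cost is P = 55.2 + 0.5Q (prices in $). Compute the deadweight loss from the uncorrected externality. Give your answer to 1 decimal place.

Market equilibrium (private): 55.2 + 0.5Q = 116.1 - 3.2Q → Q_m = 16.4595.
Social marginal benefit = demand − MEC = 102.8 - 4.7Q.
Set SMB = MC: 102.8 - 4.7Q = 55.2 + 0.5Q → Q* = 9.1538.
Height of the DWL triangle at Q_m is MC(Q_m) − SMB(Q_m) = MEC(Q_m) = 37.9892.
DWL = ½ × 7.3057 × 37.9892 = 138.7688.

DWL = $138.8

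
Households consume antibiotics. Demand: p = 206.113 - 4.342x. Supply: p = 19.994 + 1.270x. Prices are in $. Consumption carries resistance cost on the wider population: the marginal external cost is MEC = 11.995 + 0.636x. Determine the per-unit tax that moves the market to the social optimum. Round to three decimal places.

tax = $29.720 per unit

Social marginal benefit = demand − MEC = 194.118 - 4.978x.
Set SMB = MC: 194.118 - 4.978x = 19.994 + 1.270x → x* = 27.8688.
The Pigouvian tax equals MEC at x*: 11.995 + 0.636×27.8688 = 29.7196.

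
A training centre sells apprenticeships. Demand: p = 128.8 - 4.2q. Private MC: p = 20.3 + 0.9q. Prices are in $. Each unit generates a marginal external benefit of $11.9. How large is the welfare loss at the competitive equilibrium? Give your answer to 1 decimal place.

DWL = $13.9

Market equilibrium (private): 20.3 + 0.9q = 128.8 - 4.2q → q_m = 21.2745.
Social marginal cost = private MC − MEB = 8.4 + 0.9q.
Set SMC = demand: 8.4 + 0.9q = 128.8 - 4.2q → q* = 23.6078.
The welfare-loss triangle has base |q_m − q*| and height MEB(q_m) (the vertical gap between SMC and demand is zero at q* and MEB at q_m).
DWL = ½ × 2.3333 × 11.9000 = 13.8831.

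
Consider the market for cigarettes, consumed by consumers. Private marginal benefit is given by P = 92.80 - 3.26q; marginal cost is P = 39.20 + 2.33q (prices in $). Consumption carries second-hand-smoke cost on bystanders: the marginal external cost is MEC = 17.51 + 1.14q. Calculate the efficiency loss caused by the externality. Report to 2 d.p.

DWL = $60.10

Market equilibrium (private): 39.20 + 2.33q = 92.80 - 3.26q → q_m = 9.5886.
Social marginal benefit = demand − MEC = 75.29 - 4.40q.
Set SMB = MC: 75.29 - 4.40q = 39.20 + 2.33q → q* = 5.3626.
Height of the DWL triangle at q_m is MC(q_m) − SMB(q_m) = MEC(q_m) = 28.4409.
DWL = ½ × 4.2260 × 28.4409 = 60.0956.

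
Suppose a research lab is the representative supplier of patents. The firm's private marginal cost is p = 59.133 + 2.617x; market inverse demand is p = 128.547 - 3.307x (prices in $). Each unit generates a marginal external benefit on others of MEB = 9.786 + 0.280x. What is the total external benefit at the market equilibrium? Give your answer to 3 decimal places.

Market equilibrium (private): 59.133 + 2.617x = 128.547 - 3.307x → x_m = 11.7174.
Total external benefit = ∫₀^{x_m} (9.786 + 0.280x) dx = 9.786×11.7174 + ½×0.280×11.7174² = 133.8881.

$133.888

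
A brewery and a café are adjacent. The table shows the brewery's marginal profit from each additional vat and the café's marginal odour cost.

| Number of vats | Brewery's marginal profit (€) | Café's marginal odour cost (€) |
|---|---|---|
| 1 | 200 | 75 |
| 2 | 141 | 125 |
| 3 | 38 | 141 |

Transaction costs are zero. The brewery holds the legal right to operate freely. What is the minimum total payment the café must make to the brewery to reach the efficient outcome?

€38

Left alone the brewery would choose level 3 (marginal profit stays positive).
Efficient level: k* = 2 (marginal profit ≥ marginal odour cost through 2).
The café must at least cover the brewery's forgone profit from cutting 3→2: 38 = 38.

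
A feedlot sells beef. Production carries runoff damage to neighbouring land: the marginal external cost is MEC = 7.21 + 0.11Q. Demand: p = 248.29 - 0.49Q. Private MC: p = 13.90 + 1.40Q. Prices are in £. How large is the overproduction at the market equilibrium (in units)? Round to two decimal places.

Market equilibrium (private): 13.90 + 1.40Q = 248.29 - 0.49Q → Q_m = 124.0159.
Social marginal cost = private MC + MEC = 21.11 + 1.51Q.
Set SMC = demand: 21.11 + 1.51Q = 248.29 - 0.49Q → Q* = 113.5900.
Gap = |124.0159 − 113.5900| = 10.4259.

10.43 units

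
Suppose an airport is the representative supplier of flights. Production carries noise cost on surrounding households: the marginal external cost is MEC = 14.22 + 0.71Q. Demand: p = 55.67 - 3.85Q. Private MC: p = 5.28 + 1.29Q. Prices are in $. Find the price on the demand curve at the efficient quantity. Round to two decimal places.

P = $31.87

Social marginal cost = private MC + MEC = 19.50 + 2.00Q.
Set SMC = demand: 19.50 + 2.00Q = 55.67 - 3.85Q → Q* = 6.1829.
Consumer price on the demand curve at Q*: 55.67 − 3.85×6.1829 = 31.8658.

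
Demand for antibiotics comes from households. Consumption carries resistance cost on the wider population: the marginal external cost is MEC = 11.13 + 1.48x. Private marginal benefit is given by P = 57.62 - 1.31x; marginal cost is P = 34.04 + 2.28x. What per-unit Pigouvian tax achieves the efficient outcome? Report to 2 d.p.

tax = 14.76 per unit

Social marginal benefit = demand − MEC = 46.49 - 2.79x.
Set SMB = MC: 46.49 - 2.79x = 34.04 + 2.28x → x* = 2.4556.
The Pigouvian tax equals MEC at x*: 11.13 + 1.48×2.4556 = 14.7643.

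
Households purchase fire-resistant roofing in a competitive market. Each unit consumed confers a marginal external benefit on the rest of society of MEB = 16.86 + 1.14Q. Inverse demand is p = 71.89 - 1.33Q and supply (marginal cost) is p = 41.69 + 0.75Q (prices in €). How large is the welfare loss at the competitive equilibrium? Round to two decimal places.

DWL = €593.81

Market equilibrium (private): 41.69 + 0.75Q = 71.89 - 1.33Q → Q_m = 14.5192.
Social marginal benefit = demand + MEB = 88.75 - 0.19Q.
Set SMB = MC: 88.75 - 0.19Q = 41.69 + 0.75Q → Q* = 50.0638.
The welfare-loss triangle has base |Q_m − Q*| and height MEB(Q_m) (the vertical gap between SMB and MC is zero at Q* and MEB at Q_m).
DWL = ½ × 35.5446 × 33.4119 = 593.8063.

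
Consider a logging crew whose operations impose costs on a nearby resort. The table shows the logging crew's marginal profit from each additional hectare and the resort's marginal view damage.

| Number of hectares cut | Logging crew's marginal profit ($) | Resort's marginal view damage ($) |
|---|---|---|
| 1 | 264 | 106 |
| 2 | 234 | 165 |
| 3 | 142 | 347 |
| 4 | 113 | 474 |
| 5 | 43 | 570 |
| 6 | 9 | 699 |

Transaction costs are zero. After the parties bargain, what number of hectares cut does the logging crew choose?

2

Bargaining reaches the level where marginal profit last exceeds marginal view damage.
That holds through level 2 (234 ≥ 165) but not at 3 (142 < 347).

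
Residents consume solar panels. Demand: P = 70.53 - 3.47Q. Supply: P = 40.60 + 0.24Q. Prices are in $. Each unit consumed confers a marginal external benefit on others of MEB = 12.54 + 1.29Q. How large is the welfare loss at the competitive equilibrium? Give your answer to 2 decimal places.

Market equilibrium (private): 40.60 + 0.24Q = 70.53 - 3.47Q → Q_m = 8.0674.
Social marginal benefit = demand + MEB = 83.07 - 2.18Q.
Set SMB = MC: 83.07 - 2.18Q = 40.60 + 0.24Q → Q* = 17.5496.
Between Q* and Q_m the wedge SMB − MC runs linearly from 0 to MEB(Q_m), so the loss is a triangle.
DWL = ½ × 9.4822 × 22.9469 = 108.7935.

DWL = $108.79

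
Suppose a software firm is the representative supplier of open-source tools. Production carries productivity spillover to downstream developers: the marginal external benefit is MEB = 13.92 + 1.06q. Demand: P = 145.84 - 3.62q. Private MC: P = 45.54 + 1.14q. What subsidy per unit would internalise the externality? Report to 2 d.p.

subsidy = 46.64 per unit

Social marginal cost = private MC − MEB = 31.62 + 0.08q.
Set SMC = demand: 31.62 + 0.08q = 145.84 - 3.62q → q* = 30.8703.
The Pigouvian subsidy equals MEB at q*: 13.92 + 1.06×30.8703 = 46.6425.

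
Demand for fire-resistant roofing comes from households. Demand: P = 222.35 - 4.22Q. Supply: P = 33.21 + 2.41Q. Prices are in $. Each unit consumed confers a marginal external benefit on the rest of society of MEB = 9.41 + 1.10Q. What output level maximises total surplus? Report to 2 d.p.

Social marginal benefit = demand + MEB = 231.76 - 3.12Q.
Set SMB = MC: 231.76 - 3.12Q = 33.21 + 2.41Q → Q* = 35.9042.

Q* = 35.90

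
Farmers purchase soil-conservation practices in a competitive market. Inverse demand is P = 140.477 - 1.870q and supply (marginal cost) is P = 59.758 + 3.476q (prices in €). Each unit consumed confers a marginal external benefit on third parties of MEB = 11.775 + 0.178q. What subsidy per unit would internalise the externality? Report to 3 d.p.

subsidy = €14.961 per unit

Social marginal benefit = demand + MEB = 152.252 - 1.692q.
Set SMB = MC: 152.252 - 1.692q = 59.758 + 3.476q → q* = 17.8974.
The Pigouvian subsidy equals MEB at q*: 11.775 + 0.178×17.8974 = 14.9607.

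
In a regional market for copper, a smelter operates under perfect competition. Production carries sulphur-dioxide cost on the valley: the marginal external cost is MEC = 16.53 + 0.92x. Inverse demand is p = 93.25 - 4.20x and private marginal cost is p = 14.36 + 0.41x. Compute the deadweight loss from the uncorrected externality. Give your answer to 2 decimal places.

Market equilibrium (private): 14.36 + 0.41x = 93.25 - 4.20x → x_m = 17.1128.
Social marginal cost = private MC + MEC = 30.89 + 1.33x.
Set SMC = demand: 30.89 + 1.33x = 93.25 - 4.20x → x* = 11.2767.
The welfare-loss triangle has base |x_m − x*| and height MEC(x_m) (the vertical gap between SMC and demand is zero at x* and MEC at x_m).
DWL = ½ × 5.8361 × 32.2738 = 94.1766.

DWL = 94.18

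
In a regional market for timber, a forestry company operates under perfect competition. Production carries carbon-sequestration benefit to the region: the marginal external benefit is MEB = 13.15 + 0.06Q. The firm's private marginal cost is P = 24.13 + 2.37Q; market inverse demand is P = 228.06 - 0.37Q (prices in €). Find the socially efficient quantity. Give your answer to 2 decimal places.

Q* = 81.00

Social marginal cost = private MC − MEB = 10.98 + 2.31Q.
Set SMC = demand: 10.98 + 2.31Q = 228.06 - 0.37Q → Q* = 81.0000.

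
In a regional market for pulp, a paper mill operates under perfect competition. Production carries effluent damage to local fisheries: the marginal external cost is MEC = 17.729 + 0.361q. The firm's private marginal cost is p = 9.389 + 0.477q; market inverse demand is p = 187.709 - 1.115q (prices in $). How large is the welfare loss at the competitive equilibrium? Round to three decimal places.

DWL = $866.135

Market equilibrium (private): 9.389 + 0.477q = 187.709 - 1.115q → q_m = 112.0101.
Social marginal cost = private MC + MEC = 27.118 + 0.838q.
Set SMC = demand: 27.118 + 0.838q = 187.709 - 1.115q → q* = 82.2279.
Between q* and q_m the wedge SMC − demand runs linearly from 0 to MEC(q_m), so the loss is a triangle.
DWL = ½ × 29.7822 × 58.1646 = 866.1349.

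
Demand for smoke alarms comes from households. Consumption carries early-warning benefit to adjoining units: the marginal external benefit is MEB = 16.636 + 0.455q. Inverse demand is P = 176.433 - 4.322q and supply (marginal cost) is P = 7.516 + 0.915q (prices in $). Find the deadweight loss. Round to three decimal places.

DWL = $102.513

Market equilibrium (private): 7.516 + 0.915q = 176.433 - 4.322q → q_m = 32.2545.
Social marginal benefit = demand + MEB = 193.069 - 3.867q.
Set SMB = MC: 193.069 - 3.867q = 7.516 + 0.915q → q* = 38.8024.
The welfare-loss triangle has base |q_m − q*| and height MEB(q_m) (the vertical gap between SMB and MC is zero at q* and MEB at q_m).
DWL = ½ × 6.5479 × 31.3118 = 102.5133.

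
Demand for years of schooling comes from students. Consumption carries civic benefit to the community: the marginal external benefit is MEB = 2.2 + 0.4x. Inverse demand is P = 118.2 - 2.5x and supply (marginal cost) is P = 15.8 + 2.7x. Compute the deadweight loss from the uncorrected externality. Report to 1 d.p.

DWL = 10.6

Market equilibrium (private): 15.8 + 2.7x = 118.2 - 2.5x → x_m = 19.6923.
Social marginal benefit = demand + MEB = 120.4 - 2.1x.
Set SMB = MC: 120.4 - 2.1x = 15.8 + 2.7x → x* = 21.7917.
The loss is the area between SMB and MC from x* to x_m; with linear curves that's a triangle of height MEB(x_m).
DWL = ½ × 2.0994 × 10.0769 = 10.5777.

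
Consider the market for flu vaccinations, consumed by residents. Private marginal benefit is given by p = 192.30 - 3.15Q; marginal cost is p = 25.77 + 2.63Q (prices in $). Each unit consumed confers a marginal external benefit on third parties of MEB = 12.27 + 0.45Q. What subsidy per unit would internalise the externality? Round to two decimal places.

Social marginal benefit = demand + MEB = 204.57 - 2.70Q.
Set SMB = MC: 204.57 - 2.70Q = 25.77 + 2.63Q → Q* = 33.5460.
The Pigouvian subsidy equals MEB at Q*: 12.27 + 0.45×33.5460 = 27.3657.

subsidy = $27.37 per unit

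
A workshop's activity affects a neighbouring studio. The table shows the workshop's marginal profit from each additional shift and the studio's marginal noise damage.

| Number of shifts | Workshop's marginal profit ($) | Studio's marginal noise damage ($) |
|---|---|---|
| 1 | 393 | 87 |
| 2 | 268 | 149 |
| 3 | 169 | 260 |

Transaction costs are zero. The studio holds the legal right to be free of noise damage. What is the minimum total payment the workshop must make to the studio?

$236

Efficient level: marginal profit ≥ marginal noise damage through level 2, so k* = 2.
With the studio holding the right, the workshop must at least compensate total damage at k*: 87 + 149 = 236.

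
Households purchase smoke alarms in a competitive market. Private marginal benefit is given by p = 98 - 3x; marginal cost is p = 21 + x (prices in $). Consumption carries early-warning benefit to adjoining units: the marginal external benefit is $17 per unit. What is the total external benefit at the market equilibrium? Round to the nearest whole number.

Market equilibrium (private): 21 + x = 98 - 3x → x_m = 19.2500.
Total external benefit = MEB × x_m = 17 × 19.2500 = 327.2500.

$327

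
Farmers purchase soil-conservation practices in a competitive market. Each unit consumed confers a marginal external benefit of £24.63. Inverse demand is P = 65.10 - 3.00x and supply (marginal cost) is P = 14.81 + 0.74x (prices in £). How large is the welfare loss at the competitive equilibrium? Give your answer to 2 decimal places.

DWL = £81.10

Market equilibrium (private): 14.81 + 0.74x = 65.10 - 3.00x → x_m = 13.4465.
Social marginal benefit = demand + MEB = 89.73 - 3.00x.
Set SMB = MC: 89.73 - 3.00x = 14.81 + 0.74x → x* = 20.0321.
Height of the DWL triangle at x_m is SMB(x_m) − MC(x_m) = MEB(x_m) = 24.6300.
DWL = ½ × 6.5856 × 24.6300 = 81.1017.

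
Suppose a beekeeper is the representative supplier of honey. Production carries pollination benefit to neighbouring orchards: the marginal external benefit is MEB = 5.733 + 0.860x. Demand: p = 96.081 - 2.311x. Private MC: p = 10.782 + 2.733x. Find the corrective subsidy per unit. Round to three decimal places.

subsidy = 24.444 per unit

Social marginal cost = private MC − MEB = 5.049 + 1.873x.
Set SMC = demand: 5.049 + 1.873x = 96.081 - 2.311x → x* = 21.7572.
The Pigouvian subsidy equals MEB at x*: 5.733 + 0.860×21.7572 = 24.4442.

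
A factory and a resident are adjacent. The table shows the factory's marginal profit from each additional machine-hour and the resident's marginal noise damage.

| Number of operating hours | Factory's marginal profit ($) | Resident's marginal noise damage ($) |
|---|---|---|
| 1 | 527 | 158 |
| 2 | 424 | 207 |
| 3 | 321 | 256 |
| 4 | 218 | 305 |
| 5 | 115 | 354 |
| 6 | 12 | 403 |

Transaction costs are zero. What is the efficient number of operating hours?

3

Bargaining reaches the level where marginal profit last exceeds marginal noise damage.
That holds through level 3 (321 ≥ 256) but not at 4 (218 < 305).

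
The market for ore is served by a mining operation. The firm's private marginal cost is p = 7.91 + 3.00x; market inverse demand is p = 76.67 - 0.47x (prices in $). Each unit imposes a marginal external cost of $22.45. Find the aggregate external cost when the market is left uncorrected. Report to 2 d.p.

$444.86

Market equilibrium (private): 7.91 + 3.00x = 76.67 - 0.47x → x_m = 19.8156.
Total external cost = MEC × x_m = 22.45 × 19.8156 = 444.8602.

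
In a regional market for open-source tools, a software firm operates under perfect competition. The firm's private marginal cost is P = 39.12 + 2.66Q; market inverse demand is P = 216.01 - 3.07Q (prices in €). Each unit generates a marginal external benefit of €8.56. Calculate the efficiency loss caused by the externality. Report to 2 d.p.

Market equilibrium (private): 39.12 + 2.66Q = 216.01 - 3.07Q → Q_m = 30.8709.
Social marginal cost = private MC − MEB = 30.56 + 2.66Q.
Set SMC = demand: 30.56 + 2.66Q = 216.01 - 3.07Q → Q* = 32.3647.
The welfare-loss triangle has base |Q_m − Q*| and height MEB(Q_m) (the vertical gap between SMC and demand is zero at Q* and MEB at Q_m).
DWL = ½ × 1.4938 × 8.5600 = 6.3935.

DWL = €6.39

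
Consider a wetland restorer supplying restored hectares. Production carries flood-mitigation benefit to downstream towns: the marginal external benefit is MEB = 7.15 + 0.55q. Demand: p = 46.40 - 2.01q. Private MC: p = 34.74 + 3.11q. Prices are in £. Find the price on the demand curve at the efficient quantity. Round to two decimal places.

P = £38.13

Social marginal cost = private MC − MEB = 27.59 + 2.56q.
Set SMC = demand: 27.59 + 2.56q = 46.40 - 2.01q → q* = 4.1160.
Consumer price on the demand curve at q*: 46.40 − 2.01×4.1160 = 38.1268.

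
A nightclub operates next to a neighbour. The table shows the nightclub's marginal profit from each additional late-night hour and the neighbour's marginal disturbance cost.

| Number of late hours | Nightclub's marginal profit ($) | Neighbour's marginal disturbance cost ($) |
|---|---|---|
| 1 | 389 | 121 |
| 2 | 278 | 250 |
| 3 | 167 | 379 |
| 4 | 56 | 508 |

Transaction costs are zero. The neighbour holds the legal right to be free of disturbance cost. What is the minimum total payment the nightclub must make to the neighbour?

Efficient level: marginal profit ≥ marginal disturbance cost through level 2, so k* = 2.
With the neighbour holding the right, the nightclub must at least compensate total damage at k*: 121 + 250 = 371.

$371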